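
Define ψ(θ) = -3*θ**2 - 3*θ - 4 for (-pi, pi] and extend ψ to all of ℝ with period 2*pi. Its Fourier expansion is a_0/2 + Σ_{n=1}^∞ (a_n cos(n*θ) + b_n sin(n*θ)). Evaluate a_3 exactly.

a_3 = 1/pi ∫_{-pi}^{pi} ψ(θ) cos(3*θ) dθ.
Integrating by parts twice (tabular method), an antiderivative of (-3*θ**2 - 3*θ - 4) cos(3*θ) is -θ**2*sin(3*θ) - θ*sin(3*θ) - 2*θ*cos(3*θ)/3 - 10*sin(3*θ)/9 - cos(3*θ)/3; evaluating from -pi to pi: ∫_{-pi}^{pi} (-3*θ**2 - 3*θ - 4) cos(3*θ) dθ = (1/3 + 2*pi/3) - (1/3 - 2*pi/3) = 4*pi/3.
Hence a_3 = (1/pi)·(4*pi/3) = 4/3.

4/3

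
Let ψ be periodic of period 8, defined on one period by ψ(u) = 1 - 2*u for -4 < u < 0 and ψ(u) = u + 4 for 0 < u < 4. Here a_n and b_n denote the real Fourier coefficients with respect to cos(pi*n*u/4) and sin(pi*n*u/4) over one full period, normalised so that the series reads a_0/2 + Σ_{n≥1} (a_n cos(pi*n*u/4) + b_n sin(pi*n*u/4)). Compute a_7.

a_7 = 1/4 ∫_{-4}^{4} ψ(u) cos(7*pi*u/4) du.
Split the integral at the breakpoints.
Integrating by parts (boundary term plus one more integral), an antiderivative of (1 - 2*u) cos(7*pi*u/4) is -8*u*sin(7*pi*u/4)/(7*pi) + 4*sin(7*pi*u/4)/(7*pi) - 32*cos(7*pi*u/4)/(49*pi**2); evaluating from -4 to 0: ∫_{-4}^{0} (1 - 2*u) cos(7*pi*u/4) du = (-32/(49*pi**2)) - (32/(49*pi**2)) = -64/(49*pi**2).
Integrating by parts (boundary term plus one more integral), an antiderivative of (u + 4) cos(7*pi*u/4) is 4*u*sin(7*pi*u/4)/(7*pi) + 16*sin(7*pi*u/4)/(7*pi) + 16*cos(7*pi*u/4)/(49*pi**2); evaluating from 0 to 4: ∫_{0}^{4} (u + 4) cos(7*pi*u/4) du = (-16/(49*pi**2)) - (16/(49*pi**2)) = -32/(49*pi**2).
Summing the pieces and multiplying by (1/4) gives a_7 = -24/(49*pi**2).

-24/(49*pi**2)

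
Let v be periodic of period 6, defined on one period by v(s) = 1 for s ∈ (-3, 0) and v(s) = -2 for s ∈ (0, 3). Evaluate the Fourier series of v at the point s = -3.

At s = -3 the one-sided limits are v(-3^-) = -2 and v(-3^+) = 1.
By Dirichlet's theorem the series converges to their average, [(-2) + (1)]/2 = -1/2.

-1/2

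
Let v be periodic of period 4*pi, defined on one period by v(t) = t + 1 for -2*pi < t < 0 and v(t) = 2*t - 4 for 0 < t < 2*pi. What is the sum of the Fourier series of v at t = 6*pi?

-3/2 + pi

t = 6*pi differs from t = -2*pi by 2 full period(s), and the series is 4*pi-periodic.
At t = -2*pi the one-sided limits are v(-2*pi^-) = -4 + 4*pi and v(-2*pi^+) = 1 - 2*pi.
By Dirichlet's theorem the series converges to their average, [(-4 + 4*pi) + (1 - 2*pi)]/2 = -3/2 + pi.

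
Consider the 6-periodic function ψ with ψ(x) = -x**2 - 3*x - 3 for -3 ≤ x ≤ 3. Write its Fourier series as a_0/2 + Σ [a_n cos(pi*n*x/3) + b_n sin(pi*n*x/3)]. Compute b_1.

-18/pi

b_1 = 1/3 ∫_{-3}^{3} ψ(x) sin(pi*x/3) dx.
Integrating by parts twice (tabular method), an antiderivative of (-x**2 - 3*x - 3) sin(pi*x/3) is 3*x**2*cos(pi*x/3)/pi - 18*x*sin(pi*x/3)/pi**2 + 9*x*cos(pi*x/3)/pi - 27*sin(pi*x/3)/pi**2 - 54*cos(pi*x/3)/pi**3 + 9*cos(pi*x/3)/pi; evaluating from -3 to 3: ∫_{-3}^{3} (-x**2 - 3*x - 3) sin(pi*x/3) dx = (-63/pi + 54/pi**3) - (-9/pi + 54/pi**3) = -54/pi.
Hence b_1 = (1/3)·(-54/pi) = -18/pi.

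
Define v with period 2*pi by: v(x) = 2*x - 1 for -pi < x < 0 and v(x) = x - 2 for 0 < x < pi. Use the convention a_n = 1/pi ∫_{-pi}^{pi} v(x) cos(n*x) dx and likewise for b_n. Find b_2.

-3/2

b_2 = 1/pi ∫_{-pi}^{pi} v(x) sin(2*x) dx.
Split the integral at the breakpoints.
Integrating by parts (boundary term plus one more integral), an antiderivative of (2*x - 1) sin(2*x) is -x*cos(2*x) + sin(2*x)/2 + cos(2*x)/2; evaluating from -pi to 0: ∫_{-pi}^{0} (2*x - 1) sin(2*x) dx = (1/2) - (1/2 + pi) = -pi.
Integrating by parts (boundary term plus one more integral), an antiderivative of (x - 2) sin(2*x) is -x*cos(2*x)/2 + sin(2*x)/4 + cos(2*x); evaluating from 0 to pi: ∫_{0}^{pi} (x - 2) sin(2*x) dx = (1 - pi/2) - (1) = -pi/2.
Summing the pieces and multiplying by (1/pi) gives b_2 = -3/2.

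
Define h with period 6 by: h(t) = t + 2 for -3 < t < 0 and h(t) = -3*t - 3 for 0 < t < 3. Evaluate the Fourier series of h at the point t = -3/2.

h is continuous at t = -3/2 with value 1/2, so the series converges to 1/2 there.

1/2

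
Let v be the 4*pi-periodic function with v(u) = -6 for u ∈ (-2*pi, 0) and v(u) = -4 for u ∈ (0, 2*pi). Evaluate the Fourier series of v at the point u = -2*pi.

-5

u = -2*pi differs from u = 2*pi by -1 full period(s), and the series is 4*pi-periodic.
At u = 2*pi the one-sided limits are v(2*pi^-) = -4 and v(2*pi^+) = -6.
By Dirichlet's theorem the series converges to their average, [(-4) + (-6)]/2 = -5.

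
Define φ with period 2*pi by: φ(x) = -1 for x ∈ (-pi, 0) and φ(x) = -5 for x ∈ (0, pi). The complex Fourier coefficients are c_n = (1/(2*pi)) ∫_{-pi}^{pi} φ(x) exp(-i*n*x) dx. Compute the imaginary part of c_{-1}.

Since φ is real-valued, Im(c_{-1}) = -(1/(2*pi)) ∫_{-pi}^{pi} φ(x) sin(-x) dx = b_{1}/2.
Split the integral at the breakpoints.
Directly, an antiderivative of (-1) sin(-x) is -cos(x); evaluating from -pi to 0: ∫_{-pi}^{0} (-1) sin(-x) dx = (-1) - (1) = -2.
Directly, an antiderivative of (-5) sin(-x) is -5*cos(x); evaluating from 0 to pi: ∫_{0}^{pi} (-5) sin(-x) dx = (5) - (-5) = 10.
So ∫_{-pi}^{pi} φ(x) sin(-x) dx = 8.
Hence Im(c_{-1}) = (-1/(2*pi))·(8) = -4/pi.

-4/pi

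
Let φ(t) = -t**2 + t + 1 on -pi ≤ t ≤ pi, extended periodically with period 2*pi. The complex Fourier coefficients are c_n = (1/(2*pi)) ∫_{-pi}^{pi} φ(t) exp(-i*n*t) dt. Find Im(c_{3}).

Since φ is real-valued, Im(c_{3}) = -(1/(2*pi)) ∫_{-pi}^{pi} φ(t) sin(3*t) dt = -b_{3}/2.
Integrating by parts twice (tabular method), an antiderivative of (-t**2 + t + 1) sin(3*t) is t**2*cos(3*t)/3 - 2*t*sin(3*t)/9 - t*cos(3*t)/3 + sin(3*t)/9 - 11*cos(3*t)/27; evaluating from -pi to pi: ∫_{-pi}^{pi} (-t**2 + t + 1) sin(3*t) dt = (-pi**2/3 + 11/27 + pi/3) - (-pi**2/3 - pi/3 + 11/27) = 2*pi/3.
Hence Im(c_{3}) = (-1/(2*pi))·(2*pi/3) = -1/3.

-1/3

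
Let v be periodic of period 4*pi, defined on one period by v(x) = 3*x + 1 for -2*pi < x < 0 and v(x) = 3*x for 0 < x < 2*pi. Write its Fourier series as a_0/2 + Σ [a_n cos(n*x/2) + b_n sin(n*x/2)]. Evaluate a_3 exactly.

a_3 = (1/(2*pi)) ∫_{-2*pi}^{2*pi} v(x) cos(3*x/2) dx.
Split the integral at the breakpoints.
Integrating by parts (boundary term plus one more integral), an antiderivative of (3*x + 1) cos(3*x/2) is 2*x*sin(3*x/2) + 2*sin(3*x/2)/3 + 4*cos(3*x/2)/3; evaluating from -2*pi to 0: ∫_{-2*pi}^{0} (3*x + 1) cos(3*x/2) dx = (4/3) - (-4/3) = 8/3.
Integrating by parts (boundary term plus one more integral), an antiderivative of (3*x) cos(3*x/2) is 2*x*sin(3*x/2) + 4*cos(3*x/2)/3; evaluating from 0 to 2*pi: ∫_{0}^{2*pi} (3*x) cos(3*x/2) dx = (-4/3) - (4/3) = -8/3.
Summing the pieces and multiplying by (1/(2*pi)) gives a_3 = 0.

0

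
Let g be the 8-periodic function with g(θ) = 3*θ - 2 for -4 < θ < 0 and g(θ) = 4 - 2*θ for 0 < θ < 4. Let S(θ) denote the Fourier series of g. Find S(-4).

θ = -4 differs from θ = 4 by -1 full period(s), and the series is 8-periodic.
At θ = 4 the one-sided limits are g(4^-) = -4 and g(4^+) = -14.
By Dirichlet's theorem the series converges to their average, [(-4) + (-14)]/2 = -9.

-9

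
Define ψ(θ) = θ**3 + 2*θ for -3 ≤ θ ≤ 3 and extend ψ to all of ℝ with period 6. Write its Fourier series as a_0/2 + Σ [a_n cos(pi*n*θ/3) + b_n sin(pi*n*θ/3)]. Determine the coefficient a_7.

0

a_7 = 1/3 ∫_{-3}^{3} ψ(θ) cos(7*pi*θ/3) dθ.
ψ is odd and cos(7*pi*θ/3) is even, so the integrand is odd over a symmetric interval and the integral vanishes.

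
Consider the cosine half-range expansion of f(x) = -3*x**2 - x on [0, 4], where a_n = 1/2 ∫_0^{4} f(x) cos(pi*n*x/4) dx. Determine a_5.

a_5 = 1/2 ∫_0^{4} (-3*x**2 - x) cos(5*pi*x/4) dx.
Integrating by parts twice (tabular method), an antiderivative of (-3*x**2 - x) cos(5*pi*x/4) is -12*x**2*sin(5*pi*x/4)/(5*pi) - 4*x*sin(5*pi*x/4)/(5*pi) - 96*x*cos(5*pi*x/4)/(25*pi**2) + 384*sin(5*pi*x/4)/(125*pi**3) - 16*cos(5*pi*x/4)/(25*pi**2); evaluating from 0 to 4: ∫_{0}^{4} (-3*x**2 - x) cos(5*pi*x/4) dx = (16/pi**2) - (-16/(25*pi**2)) = 416/(25*pi**2).
Hence a_5 = (1/2)·(416/(25*pi**2)) = 208/(25*pi**2).

208/(25*pi**2)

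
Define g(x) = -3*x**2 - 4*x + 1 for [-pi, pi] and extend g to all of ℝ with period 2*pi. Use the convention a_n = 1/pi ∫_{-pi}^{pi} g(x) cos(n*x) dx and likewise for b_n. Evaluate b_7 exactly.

-8/7

b_7 = 1/pi ∫_{-pi}^{pi} g(x) sin(7*x) dx.
Integrating by parts twice (tabular method), an antiderivative of (-3*x**2 - 4*x + 1) sin(7*x) is 3*x**2*cos(7*x)/7 - 6*x*sin(7*x)/49 + 4*x*cos(7*x)/7 - 4*sin(7*x)/49 - 55*cos(7*x)/343; evaluating from -pi to pi: ∫_{-pi}^{pi} (-3*x**2 - 4*x + 1) sin(7*x) dx = (-3*pi**2/7 - 4*pi/7 + 55/343) - (-3*pi**2/7 + 55/343 + 4*pi/7) = -8*pi/7.
Hence b_7 = (1/pi)·(-8*pi/7) = -8/7.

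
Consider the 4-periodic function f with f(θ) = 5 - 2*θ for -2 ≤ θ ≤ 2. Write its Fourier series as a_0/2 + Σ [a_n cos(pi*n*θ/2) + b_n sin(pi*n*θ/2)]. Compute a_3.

a_3 = 1/2 ∫_{-2}^{2} f(θ) cos(3*pi*θ/2) dθ.
Integrating by parts (boundary term plus one more integral), an antiderivative of (5 - 2*θ) cos(3*pi*θ/2) is -4*θ*sin(3*pi*θ/2)/(3*pi) + 10*sin(3*pi*θ/2)/(3*pi) - 8*cos(3*pi*θ/2)/(9*pi**2); evaluating from -2 to 2: ∫_{-2}^{2} (5 - 2*θ) cos(3*pi*θ/2) dθ = (8/(9*pi**2)) - (8/(9*pi**2)) = 0.
Hence a_3 = (1/2)·(0) = 0.

0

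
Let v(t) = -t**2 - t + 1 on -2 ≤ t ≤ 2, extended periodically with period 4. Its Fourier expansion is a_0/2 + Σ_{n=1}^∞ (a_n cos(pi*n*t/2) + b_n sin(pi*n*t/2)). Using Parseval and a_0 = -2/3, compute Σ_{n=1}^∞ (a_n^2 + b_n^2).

248/45

Parseval: a_0^2/2 + Σ_{n≥1} (a_n^2+b_n^2) = 1/2 ∫_{-2}^{2} v(t)^2 dt = 86/15.
Subtract a_0^2/2 = 2/9: Σ (a_n^2+b_n^2) = 248/45.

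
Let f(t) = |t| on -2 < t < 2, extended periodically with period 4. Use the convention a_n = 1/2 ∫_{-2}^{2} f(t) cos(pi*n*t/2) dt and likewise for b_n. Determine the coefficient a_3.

a_3 = 1/2 ∫_{-2}^{2} f(t) cos(3*pi*t/2) dt.
f is even and cos(3*pi*t/2) is even, so the integrand is even and a_3 = ∫_0^{2} f(t) cos(3*pi*t/2) dt.
Integrating by parts (boundary term plus one more integral), an antiderivative of (t) cos(3*pi*t/2) is 2*t*sin(3*pi*t/2)/(3*pi) + 4*cos(3*pi*t/2)/(9*pi**2); evaluating from 0 to 2: ∫_{0}^{2} (t) cos(3*pi*t/2) dt = (-4/(9*pi**2)) - (4/(9*pi**2)) = -8/(9*pi**2).
Hence a_3 = -8/(9*pi**2).

-8/(9*pi**2)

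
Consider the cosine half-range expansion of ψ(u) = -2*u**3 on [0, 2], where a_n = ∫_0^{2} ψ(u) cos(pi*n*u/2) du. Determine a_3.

32*(-4 + 9*pi**2)/(27*pi**4)

a_3 = ∫_0^{2} (-2*u**3) cos(3*pi*u/2) du.
Integrating by parts three times (tabular method), an antiderivative of (-2*u**3) cos(3*pi*u/2) is -4*u**3*sin(3*pi*u/2)/(3*pi) - 8*u**2*cos(3*pi*u/2)/(3*pi**2) + 32*u*sin(3*pi*u/2)/(9*pi**3) + 64*cos(3*pi*u/2)/(27*pi**4); evaluating from 0 to 2: ∫_{0}^{2} (-2*u**3) cos(3*pi*u/2) du = (32*(-2 + 9*pi**2)/(27*pi**4)) - (64/(27*pi**4)) = 32*(-4 + 9*pi**2)/(27*pi**4).
Hence a_3 = 32*(-4 + 9*pi**2)/(27*pi**4).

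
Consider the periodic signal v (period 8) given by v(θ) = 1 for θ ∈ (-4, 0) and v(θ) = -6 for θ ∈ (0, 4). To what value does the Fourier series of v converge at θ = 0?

At θ = 0 the one-sided limits are v(0^-) = 1 and v(0^+) = -6.
By Dirichlet's theorem the series converges to their average, [(1) + (-6)]/2 = -5/2.

-5/2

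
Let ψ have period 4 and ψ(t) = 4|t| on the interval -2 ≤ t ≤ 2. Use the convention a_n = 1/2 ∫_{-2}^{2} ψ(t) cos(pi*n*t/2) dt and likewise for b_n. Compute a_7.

-32/(49*pi**2)

a_7 = 1/2 ∫_{-2}^{2} ψ(t) cos(7*pi*t/2) dt.
ψ is even and cos(7*pi*t/2) is even, so the integrand is even and a_7 = ∫_0^{2} ψ(t) cos(7*pi*t/2) dt.
Integrating by parts (boundary term plus one more integral), an antiderivative of (4*t) cos(7*pi*t/2) is 8*t*sin(7*pi*t/2)/(7*pi) + 16*cos(7*pi*t/2)/(49*pi**2); evaluating from 0 to 2: ∫_{0}^{2} (4*t) cos(7*pi*t/2) dt = (-16/(49*pi**2)) - (16/(49*pi**2)) = -32/(49*pi**2).
Hence a_7 = -32/(49*pi**2).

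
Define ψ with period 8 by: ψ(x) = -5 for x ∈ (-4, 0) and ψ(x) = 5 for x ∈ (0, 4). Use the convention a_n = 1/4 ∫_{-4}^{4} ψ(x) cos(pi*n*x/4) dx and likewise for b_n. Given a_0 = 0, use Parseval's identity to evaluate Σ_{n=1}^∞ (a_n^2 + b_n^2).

50

Parseval: a_0^2/2 + Σ_{n≥1} (a_n^2+b_n^2) = 1/4 ∫_{-4}^{4} ψ(x)^2 dx = 50.
Subtract a_0^2/2 = 0: Σ (a_n^2+b_n^2) = 50.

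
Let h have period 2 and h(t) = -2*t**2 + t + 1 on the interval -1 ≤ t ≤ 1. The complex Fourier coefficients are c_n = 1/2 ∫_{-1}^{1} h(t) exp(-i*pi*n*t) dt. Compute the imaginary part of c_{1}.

-1/pi

Since h is real-valued, Im(c_{1}) = -1/2 ∫_{-1}^{1} h(t) sin(pi*t) dt = -b_{1}/2.
Integrating by parts twice (tabular method), an antiderivative of (-2*t**2 + t + 1) sin(pi*t) is 2*t**2*cos(pi*t)/pi - 4*t*sin(pi*t)/pi**2 - t*cos(pi*t)/pi + sin(pi*t)/pi**2 - cos(pi*t)/pi - 4*cos(pi*t)/pi**3; evaluating from -1 to 1: ∫_{-1}^{1} (-2*t**2 + t + 1) sin(pi*t) dt = (4/pi**3) - (-2/pi + 4/pi**3) = 2/pi.
Hence Im(c_{1}) = (-1/2)·(2/pi) = -1/pi.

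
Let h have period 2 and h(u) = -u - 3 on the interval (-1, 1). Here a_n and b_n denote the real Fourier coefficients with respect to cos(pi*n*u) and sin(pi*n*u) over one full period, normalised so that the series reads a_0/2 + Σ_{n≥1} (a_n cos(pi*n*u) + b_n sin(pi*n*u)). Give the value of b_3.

b_3 = ∫_{-1}^{1} h(u) sin(3*pi*u) du.
Integrating by parts (boundary term plus one more integral), an antiderivative of (-u - 3) sin(3*pi*u) is u*cos(3*pi*u)/(3*pi) - sin(3*pi*u)/(9*pi**2) + cos(3*pi*u)/pi; evaluating from -1 to 1: ∫_{-1}^{1} (-u - 3) sin(3*pi*u) du = (-4/(3*pi)) - (-2/(3*pi)) = -2/(3*pi).
Hence b_3 = -2/(3*pi).

-2/(3*pi)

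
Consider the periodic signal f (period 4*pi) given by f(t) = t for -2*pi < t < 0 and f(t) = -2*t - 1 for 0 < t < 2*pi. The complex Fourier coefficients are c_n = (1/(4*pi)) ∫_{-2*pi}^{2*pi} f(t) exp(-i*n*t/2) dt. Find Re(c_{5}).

6/(25*pi)

Since f is real-valued, Re(c_{5}) = (1/(4*pi)) ∫_{-2*pi}^{2*pi} f(t) cos(5*t/2) dt = a_{5}/2.
Split the integral at the breakpoints.
Integrating by parts (boundary term plus one more integral), an antiderivative of (t) cos(5*t/2) is 2*t*sin(5*t/2)/5 + 4*cos(5*t/2)/25; evaluating from -2*pi to 0: ∫_{-2*pi}^{0} (t) cos(5*t/2) dt = (4/25) - (-4/25) = 8/25.
Integrating by parts (boundary term plus one more integral), an antiderivative of (-2*t - 1) cos(5*t/2) is -4*t*sin(5*t/2)/5 - 2*sin(5*t/2)/5 - 8*cos(5*t/2)/25; evaluating from 0 to 2*pi: ∫_{0}^{2*pi} (-2*t - 1) cos(5*t/2) dt = (8/25) - (-8/25) = 16/25.
So ∫_{-2*pi}^{2*pi} f(t) cos(5*t/2) dt = 24/25.
Hence Re(c_{5}) = (1/(4*pi))·(24/25) = 6/(25*pi).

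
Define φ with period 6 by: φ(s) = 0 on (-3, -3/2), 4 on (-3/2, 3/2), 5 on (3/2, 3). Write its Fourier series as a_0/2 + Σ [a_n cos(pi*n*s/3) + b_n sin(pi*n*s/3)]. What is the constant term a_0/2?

a_0 = 1/3 ∫_{-3}^{3} φ(s) ds = 1/3 · (39/2) = 13/2.
So the constant term a_0/2 = 13/4.

13/4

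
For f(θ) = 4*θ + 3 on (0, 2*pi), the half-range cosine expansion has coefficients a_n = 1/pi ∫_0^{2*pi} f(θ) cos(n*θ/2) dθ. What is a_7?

-32/(49*pi)

a_7 = 1/pi ∫_0^{2*pi} (4*θ + 3) cos(7*θ/2) dθ.
Integrating by parts (boundary term plus one more integral), an antiderivative of (4*θ + 3) cos(7*θ/2) is 8*θ*sin(7*θ/2)/7 + 6*sin(7*θ/2)/7 + 16*cos(7*θ/2)/49; evaluating from 0 to 2*pi: ∫_{0}^{2*pi} (4*θ + 3) cos(7*θ/2) dθ = (-16/49) - (16/49) = -32/49.
Hence a_7 = (1/pi)·(-32/49) = -32/(49*pi).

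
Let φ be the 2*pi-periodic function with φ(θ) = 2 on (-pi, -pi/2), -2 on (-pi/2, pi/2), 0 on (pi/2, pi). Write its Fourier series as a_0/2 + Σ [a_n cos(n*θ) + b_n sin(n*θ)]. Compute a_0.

-1

a_0 = 1/pi ∫_{-pi}^{pi} φ(θ) dθ = 1/pi · (-pi) = -1.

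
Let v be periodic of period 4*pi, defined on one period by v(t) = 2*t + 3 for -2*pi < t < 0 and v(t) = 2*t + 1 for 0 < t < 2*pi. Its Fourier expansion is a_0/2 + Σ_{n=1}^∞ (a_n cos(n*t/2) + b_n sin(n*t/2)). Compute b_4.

b_4 = (1/(2*pi)) ∫_{-2*pi}^{2*pi} v(t) sin(2*t) dt.
Split the integral at the breakpoints.
Integrating by parts (boundary term plus one more integral), an antiderivative of (2*t + 3) sin(2*t) is -t*cos(2*t) + sin(2*t)/2 - 3*cos(2*t)/2; evaluating from -2*pi to 0: ∫_{-2*pi}^{0} (2*t + 3) sin(2*t) dt = (-3/2) - (-3/2 + 2*pi) = -2*pi.
Integrating by parts (boundary term plus one more integral), an antiderivative of (2*t + 1) sin(2*t) is -t*cos(2*t) + sin(2*t)/2 - cos(2*t)/2; evaluating from 0 to 2*pi: ∫_{0}^{2*pi} (2*t + 1) sin(2*t) dt = (-2*pi - 1/2) - (-1/2) = -2*pi.
Summing the pieces and multiplying by (1/(2*pi)) gives b_4 = -2.

-2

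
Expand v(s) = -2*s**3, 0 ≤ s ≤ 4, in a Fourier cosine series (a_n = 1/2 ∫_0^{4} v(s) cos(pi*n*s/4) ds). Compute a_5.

a_5 = 1/2 ∫_0^{4} (-2*s**3) cos(5*pi*s/4) ds.
Integrating by parts three times (tabular method), an antiderivative of (-2*s**3) cos(5*pi*s/4) is -8*s**3*sin(5*pi*s/4)/(5*pi) - 96*s**2*cos(5*pi*s/4)/(25*pi**2) + 768*s*sin(5*pi*s/4)/(125*pi**3) + 3072*cos(5*pi*s/4)/(625*pi**4); evaluating from 0 to 4: ∫_{0}^{4} (-2*s**3) cos(5*pi*s/4) ds = (1536*(-2 + 25*pi**2)/(625*pi**4)) - (3072/(625*pi**4)) = 1536*(-4 + 25*pi**2)/(625*pi**4).
Hence a_5 = (1/2)·(1536*(-4 + 25*pi**2)/(625*pi**4)) = 768*(-4 + 25*pi**2)/(625*pi**4).

768*(-4 + 25*pi**2)/(625*pi**4)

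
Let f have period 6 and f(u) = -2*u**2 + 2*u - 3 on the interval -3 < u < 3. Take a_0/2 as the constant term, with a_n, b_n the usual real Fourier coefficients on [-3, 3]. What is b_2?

-6/pi

b_2 = 1/3 ∫_{-3}^{3} f(u) sin(2*pi*u/3) du.
Integrating by parts twice (tabular method), an antiderivative of (-2*u**2 + 2*u - 3) sin(2*pi*u/3) is 3*u**2*cos(2*pi*u/3)/pi - 9*u*sin(2*pi*u/3)/pi**2 - 3*u*cos(2*pi*u/3)/pi + 9*sin(2*pi*u/3)/(2*pi**2) - 27*cos(2*pi*u/3)/(2*pi**3) + 9*cos(2*pi*u/3)/(2*pi); evaluating from -3 to 3: ∫_{-3}^{3} (-2*u**2 + 2*u - 3) sin(2*pi*u/3) du = (9*(-3 + 5*pi**2)/(2*pi**3)) - (27*(-1 + 3*pi**2)/(2*pi**3)) = -18/pi.
Hence b_2 = (1/3)·(-18/pi) = -6/pi.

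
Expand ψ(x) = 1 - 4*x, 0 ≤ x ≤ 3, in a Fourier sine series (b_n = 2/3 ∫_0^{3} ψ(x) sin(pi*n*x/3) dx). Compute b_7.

b_7 = 2/3 ∫_0^{3} (1 - 4*x) sin(7*pi*x/3) dx.
Integrating by parts (boundary term plus one more integral), an antiderivative of (1 - 4*x) sin(7*pi*x/3) is 12*x*cos(7*pi*x/3)/(7*pi) - 36*sin(7*pi*x/3)/(49*pi**2) - 3*cos(7*pi*x/3)/(7*pi); evaluating from 0 to 3: ∫_{0}^{3} (1 - 4*x) sin(7*pi*x/3) dx = (-33/(7*pi)) - (-3/(7*pi)) = -30/(7*pi).
Hence b_7 = (2/3)·(-30/(7*pi)) = -20/(7*pi).

-20/(7*pi)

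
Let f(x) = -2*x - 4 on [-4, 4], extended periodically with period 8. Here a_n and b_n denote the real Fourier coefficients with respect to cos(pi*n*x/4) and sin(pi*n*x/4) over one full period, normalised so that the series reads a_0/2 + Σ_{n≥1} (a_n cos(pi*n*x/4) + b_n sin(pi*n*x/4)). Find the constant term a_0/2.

-4

a_0 = 1/4 ∫_{-4}^{4} f(x) dx = 1/4 · (-32) = -8.
So the constant term a_0/2 = -4.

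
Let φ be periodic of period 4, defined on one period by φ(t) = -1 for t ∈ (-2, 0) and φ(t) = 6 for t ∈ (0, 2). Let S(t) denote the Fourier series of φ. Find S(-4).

t = -4 differs from t = 0 by -1 full period(s), and the series is 4-periodic.
At t = 0 the one-sided limits are φ(0^-) = -1 and φ(0^+) = 6.
By Dirichlet's theorem the series converges to their average, [(-1) + (6)]/2 = 5/2.

5/2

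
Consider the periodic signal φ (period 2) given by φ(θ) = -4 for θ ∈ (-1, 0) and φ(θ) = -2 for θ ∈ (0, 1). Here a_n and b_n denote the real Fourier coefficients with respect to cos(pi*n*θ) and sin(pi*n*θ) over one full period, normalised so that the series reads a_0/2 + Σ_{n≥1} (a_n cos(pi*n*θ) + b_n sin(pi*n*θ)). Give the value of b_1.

b_1 = ∫_{-1}^{1} φ(θ) sin(pi*θ) dθ.
Split the integral at the breakpoints.
Directly, an antiderivative of (-4) sin(pi*θ) is 4*cos(pi*θ)/pi; evaluating from -1 to 0: ∫_{-1}^{0} (-4) sin(pi*θ) dθ = (4/pi) - (-4/pi) = 8/pi.
Directly, an antiderivative of (-2) sin(pi*θ) is 2*cos(pi*θ)/pi; evaluating from 0 to 1: ∫_{0}^{1} (-2) sin(pi*θ) dθ = (-2/pi) - (2/pi) = -4/pi.
Summing the pieces gives b_1 = 4/pi.

4/pi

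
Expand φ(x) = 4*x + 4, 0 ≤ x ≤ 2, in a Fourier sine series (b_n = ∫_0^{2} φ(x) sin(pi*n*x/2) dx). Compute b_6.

-8/(3*pi)

b_6 = ∫_0^{2} (4*x + 4) sin(3*pi*x) dx.
Integrating by parts (boundary term plus one more integral), an antiderivative of (4*x + 4) sin(3*pi*x) is -4*x*cos(3*pi*x)/(3*pi) + 4*sin(3*pi*x)/(9*pi**2) - 4*cos(3*pi*x)/(3*pi); evaluating from 0 to 2: ∫_{0}^{2} (4*x + 4) sin(3*pi*x) dx = (-4/pi) - (-4/(3*pi)) = -8/(3*pi).
Hence b_6 = -8/(3*pi).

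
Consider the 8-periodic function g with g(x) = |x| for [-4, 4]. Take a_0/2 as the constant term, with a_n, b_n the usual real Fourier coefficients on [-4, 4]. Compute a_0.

4

a_0 = 1/4 ∫_{-4}^{4} g(x) dx = 1/4 · (16) = 4.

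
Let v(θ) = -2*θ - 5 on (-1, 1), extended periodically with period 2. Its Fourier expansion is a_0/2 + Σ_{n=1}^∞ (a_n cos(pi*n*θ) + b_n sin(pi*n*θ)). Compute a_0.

-10

a_0 = ∫_{-1}^{1} v(θ) dθ = -10.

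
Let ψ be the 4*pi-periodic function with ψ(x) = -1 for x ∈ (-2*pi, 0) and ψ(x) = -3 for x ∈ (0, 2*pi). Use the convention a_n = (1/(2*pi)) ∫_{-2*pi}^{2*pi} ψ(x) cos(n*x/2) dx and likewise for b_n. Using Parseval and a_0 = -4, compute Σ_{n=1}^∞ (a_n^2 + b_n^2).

Parseval: a_0^2/2 + Σ_{n≥1} (a_n^2+b_n^2) = (1/(2*pi)) ∫_{-2*pi}^{2*pi} ψ(x)^2 dx = 10.
Subtract a_0^2/2 = 8: Σ (a_n^2+b_n^2) = 2.

2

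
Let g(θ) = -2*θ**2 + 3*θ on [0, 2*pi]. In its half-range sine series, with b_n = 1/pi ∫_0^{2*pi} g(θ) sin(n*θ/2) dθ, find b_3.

b_3 = 1/pi ∫_0^{2*pi} (-2*θ**2 + 3*θ) sin(3*θ/2) dθ.
Integrating by parts twice (tabular method), an antiderivative of (-2*θ**2 + 3*θ) sin(3*θ/2) is 4*θ**2*cos(3*θ/2)/3 - 16*θ*sin(3*θ/2)/9 - 2*θ*cos(3*θ/2) + 4*sin(3*θ/2)/3 - 32*cos(3*θ/2)/27; evaluating from 0 to 2*pi: ∫_{0}^{2*pi} (-2*θ**2 + 3*θ) sin(3*θ/2) dθ = (-16*pi**2/3 + 32/27 + 4*pi) - (-32/27) = -16*pi**2/3 + 64/27 + 4*pi.
Hence b_3 = (1/pi)·(-16*pi**2/3 + 64/27 + 4*pi) = -16*pi/3 + 64/(27*pi) + 4.

-16*pi/3 + 64/(27*pi) + 4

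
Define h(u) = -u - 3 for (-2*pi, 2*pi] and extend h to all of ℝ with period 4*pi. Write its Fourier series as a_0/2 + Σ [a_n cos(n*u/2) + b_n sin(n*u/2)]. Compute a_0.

-6

a_0 = (1/(2*pi)) ∫_{-2*pi}^{2*pi} h(u) du = (1/(2*pi)) · (-12*pi) = -6.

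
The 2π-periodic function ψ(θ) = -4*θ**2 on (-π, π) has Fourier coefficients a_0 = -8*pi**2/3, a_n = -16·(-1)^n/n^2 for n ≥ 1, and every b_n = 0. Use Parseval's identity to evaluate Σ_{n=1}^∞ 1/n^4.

pi**4/90

Parseval: a_0^2/2 + Σ a_n^2 = (1/π) ∫_{-π}^{π} ψ(θ)^2 dθ = 32*pi**4/5.
Subtract a_0^2/2 = 32*pi**4/9: Σ a_n^2 = 128*pi**4/45.
Since a_n^2 = 256/n^4, Σ 1/n^4 = pi**4/90.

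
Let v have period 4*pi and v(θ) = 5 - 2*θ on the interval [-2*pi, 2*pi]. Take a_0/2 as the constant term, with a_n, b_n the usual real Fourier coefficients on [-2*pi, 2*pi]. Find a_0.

a_0 = (1/(2*pi)) ∫_{-2*pi}^{2*pi} v(θ) dθ = (1/(2*pi)) · (20*pi) = 10.

10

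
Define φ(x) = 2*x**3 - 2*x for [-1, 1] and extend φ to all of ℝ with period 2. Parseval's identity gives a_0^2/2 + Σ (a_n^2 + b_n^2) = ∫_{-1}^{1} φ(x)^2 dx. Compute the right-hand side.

64/105

∫_{-1}^{1} φ(x)^2 dx = 64/105.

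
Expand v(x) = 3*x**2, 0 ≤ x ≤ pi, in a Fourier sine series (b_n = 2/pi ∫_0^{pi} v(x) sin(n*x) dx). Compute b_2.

b_2 = 2/pi ∫_0^{pi} (3*x**2) sin(2*x) dx.
Integrating by parts twice (tabular method), an antiderivative of (3*x**2) sin(2*x) is -3*x**2*cos(2*x)/2 + 3*x*sin(2*x)/2 + 3*cos(2*x)/4; evaluating from 0 to pi: ∫_{0}^{pi} (3*x**2) sin(2*x) dx = (3/4 - 3*pi**2/2) - (3/4) = -3*pi**2/2.
Hence b_2 = (2/pi)·(-3*pi**2/2) = -3*pi.

-3*pi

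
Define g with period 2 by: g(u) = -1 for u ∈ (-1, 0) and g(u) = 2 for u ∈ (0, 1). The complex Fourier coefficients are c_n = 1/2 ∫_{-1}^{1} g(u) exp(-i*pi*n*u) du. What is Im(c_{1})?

Since g is real-valued, Im(c_{1}) = -1/2 ∫_{-1}^{1} g(u) sin(pi*u) du = -b_{1}/2.
Split the integral at the breakpoints.
Directly, an antiderivative of (-1) sin(pi*u) is cos(pi*u)/pi; evaluating from -1 to 0: ∫_{-1}^{0} (-1) sin(pi*u) du = (1/pi) - (-1/pi) = 2/pi.
Directly, an antiderivative of (2) sin(pi*u) is -2*cos(pi*u)/pi; evaluating from 0 to 1: ∫_{0}^{1} (2) sin(pi*u) du = (2/pi) - (-2/pi) = 4/pi.
So ∫_{-1}^{1} g(u) sin(pi*u) du = 6/pi.
Hence Im(c_{1}) = (-1/2)·(6/pi) = -3/pi.

-3/pi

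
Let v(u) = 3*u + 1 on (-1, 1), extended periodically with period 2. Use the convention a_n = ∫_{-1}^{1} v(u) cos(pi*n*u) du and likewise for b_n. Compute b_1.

b_1 = ∫_{-1}^{1} v(u) sin(pi*u) du.
Integrating by parts (boundary term plus one more integral), an antiderivative of (3*u + 1) sin(pi*u) is -3*u*cos(pi*u)/pi + 3*sin(pi*u)/pi**2 - cos(pi*u)/pi; evaluating from -1 to 1: ∫_{-1}^{1} (3*u + 1) sin(pi*u) du = (4/pi) - (-2/pi) = 6/pi.
Hence b_1 = 6/pi.

6/pi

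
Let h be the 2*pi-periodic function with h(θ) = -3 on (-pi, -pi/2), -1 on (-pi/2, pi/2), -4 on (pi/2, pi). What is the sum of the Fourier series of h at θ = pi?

At θ = pi the one-sided limits are h(pi^-) = -4 and h(pi^+) = -3.
By Dirichlet's theorem the series converges to their average, [(-4) + (-3)]/2 = -7/2.

-7/2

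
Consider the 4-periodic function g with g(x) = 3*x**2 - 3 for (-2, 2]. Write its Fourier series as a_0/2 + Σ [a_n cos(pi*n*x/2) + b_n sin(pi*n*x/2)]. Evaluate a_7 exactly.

a_7 = 1/2 ∫_{-2}^{2} g(x) cos(7*pi*x/2) dx.
g is even and cos(7*pi*x/2) is even, so the integrand is even and a_7 = ∫_0^{2} g(x) cos(7*pi*x/2) dx.
Integrating by parts twice (tabular method), an antiderivative of (3*x**2 - 3) cos(7*pi*x/2) is 6*x**2*sin(7*pi*x/2)/(7*pi) + 24*x*cos(7*pi*x/2)/(49*pi**2) - 6*sin(7*pi*x/2)/(7*pi) - 48*sin(7*pi*x/2)/(343*pi**3); evaluating from 0 to 2: ∫_{0}^{2} (3*x**2 - 3) cos(7*pi*x/2) dx = (-48/(49*pi**2)) - (0) = -48/(49*pi**2).
Hence a_7 = -48/(49*pi**2).

-48/(49*pi**2)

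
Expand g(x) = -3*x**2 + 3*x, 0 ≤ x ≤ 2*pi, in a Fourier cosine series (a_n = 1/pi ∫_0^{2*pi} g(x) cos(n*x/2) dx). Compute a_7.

a_7 = 1/pi ∫_0^{2*pi} (-3*x**2 + 3*x) cos(7*x/2) dx.
Integrating by parts twice (tabular method), an antiderivative of (-3*x**2 + 3*x) cos(7*x/2) is -6*x**2*sin(7*x/2)/7 + 6*x*sin(7*x/2)/7 - 24*x*cos(7*x/2)/49 + 48*sin(7*x/2)/343 + 12*cos(7*x/2)/49; evaluating from 0 to 2*pi: ∫_{0}^{2*pi} (-3*x**2 + 3*x) cos(7*x/2) dx = (-12/49 + 48*pi/49) - (12/49) = -24/49 + 48*pi/49.
Hence a_7 = (1/pi)·(-24/49 + 48*pi/49) = 24*(-1 + 2*pi)/(49*pi).

24*(-1 + 2*pi)/(49*pi)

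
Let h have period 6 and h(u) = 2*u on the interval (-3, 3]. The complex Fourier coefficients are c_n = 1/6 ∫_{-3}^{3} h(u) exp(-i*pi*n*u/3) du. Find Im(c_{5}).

Since h is real-valued, Im(c_{5}) = -1/6 ∫_{-3}^{3} h(u) sin(5*pi*u/3) du = -b_{5}/2.
h is odd and sin(5*pi*u/3) is odd, so the integrand is even: ∫_{-3}^{3} h(u) sin(5*pi*u/3) du = 2∫_0^{3} h(u) sin(5*pi*u/3) du.
Integrating by parts (boundary term plus one more integral), an antiderivative of (2*u) sin(5*pi*u/3) is -6*u*cos(5*pi*u/3)/(5*pi) + 18*sin(5*pi*u/3)/(25*pi**2); evaluating from 0 to 3: ∫_{0}^{3} (2*u) sin(5*pi*u/3) du = (18/(5*pi)) - (0) = 18/(5*pi).
So ∫_{-3}^{3} h(u) sin(5*pi*u/3) du = 36/(5*pi).
Hence Im(c_{5}) = (-1/6)·(36/(5*pi)) = -6/(5*pi).

-6/(5*pi)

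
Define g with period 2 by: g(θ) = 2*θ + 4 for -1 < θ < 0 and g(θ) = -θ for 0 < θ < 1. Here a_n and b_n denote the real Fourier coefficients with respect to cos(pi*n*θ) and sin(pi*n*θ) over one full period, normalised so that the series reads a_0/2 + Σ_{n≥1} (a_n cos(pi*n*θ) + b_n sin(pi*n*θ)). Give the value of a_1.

a_1 = ∫_{-1}^{1} g(θ) cos(pi*θ) dθ.
Split the integral at the breakpoints.
Integrating by parts (boundary term plus one more integral), an antiderivative of (2*θ + 4) cos(pi*θ) is 2*θ*sin(pi*θ)/pi + 4*sin(pi*θ)/pi + 2*cos(pi*θ)/pi**2; evaluating from -1 to 0: ∫_{-1}^{0} (2*θ + 4) cos(pi*θ) dθ = (2/pi**2) - (-2/pi**2) = 4/pi**2.
Integrating by parts (boundary term plus one more integral), an antiderivative of (-θ) cos(pi*θ) is -θ*sin(pi*θ)/pi - cos(pi*θ)/pi**2; evaluating from 0 to 1: ∫_{0}^{1} (-θ) cos(pi*θ) dθ = (pi**(-2)) - (-1/pi**2) = 2/pi**2.
Summing the pieces gives a_1 = 6/pi**2.

6/pi**2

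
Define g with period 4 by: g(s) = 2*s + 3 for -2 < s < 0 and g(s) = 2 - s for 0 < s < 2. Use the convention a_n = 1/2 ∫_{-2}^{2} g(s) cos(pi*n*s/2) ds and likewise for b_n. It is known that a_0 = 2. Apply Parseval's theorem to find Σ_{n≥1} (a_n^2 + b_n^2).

Parseval: a_0^2/2 + Σ_{n≥1} (a_n^2+b_n^2) = 1/2 ∫_{-2}^{2} g(s)^2 ds = 11/3.
Subtract a_0^2/2 = 2: Σ (a_n^2+b_n^2) = 5/3.

5/3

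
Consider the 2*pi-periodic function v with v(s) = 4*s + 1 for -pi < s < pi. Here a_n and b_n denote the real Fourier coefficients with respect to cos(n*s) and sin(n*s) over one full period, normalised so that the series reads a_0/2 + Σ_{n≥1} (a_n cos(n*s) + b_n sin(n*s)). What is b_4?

b_4 = 1/pi ∫_{-pi}^{pi} v(s) sin(4*s) ds.
Integrating by parts (boundary term plus one more integral), an antiderivative of (4*s + 1) sin(4*s) is -s*cos(4*s) + sin(4*s)/4 - cos(4*s)/4; evaluating from -pi to pi: ∫_{-pi}^{pi} (4*s + 1) sin(4*s) ds = (-pi - 1/4) - (-1/4 + pi) = -2*pi.
Hence b_4 = (1/pi)·(-2*pi) = -2.

-2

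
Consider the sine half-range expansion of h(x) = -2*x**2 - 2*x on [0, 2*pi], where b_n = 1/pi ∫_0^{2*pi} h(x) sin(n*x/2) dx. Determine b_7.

b_7 = 1/pi ∫_0^{2*pi} (-2*x**2 - 2*x) sin(7*x/2) dx.
Integrating by parts twice (tabular method), an antiderivative of (-2*x**2 - 2*x) sin(7*x/2) is 4*x**2*cos(7*x/2)/7 - 16*x*sin(7*x/2)/49 + 4*x*cos(7*x/2)/7 - 8*sin(7*x/2)/49 - 32*cos(7*x/2)/343; evaluating from 0 to 2*pi: ∫_{0}^{2*pi} (-2*x**2 - 2*x) sin(7*x/2) dx = (-16*pi**2/7 - 8*pi/7 + 32/343) - (-32/343) = -16*pi**2/7 - 8*pi/7 + 64/343.
Hence b_7 = (1/pi)·(-16*pi**2/7 - 8*pi/7 + 64/343) = 8*(-98*pi**2 - 49*pi + 8)/(343*pi).

8*(-98*pi**2 - 49*pi + 8)/(343*pi)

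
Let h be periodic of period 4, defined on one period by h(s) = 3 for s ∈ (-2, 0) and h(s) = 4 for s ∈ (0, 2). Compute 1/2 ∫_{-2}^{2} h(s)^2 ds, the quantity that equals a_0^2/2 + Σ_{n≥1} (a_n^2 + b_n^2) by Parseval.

1/2 ∫_{-2}^{2} h(s)^2 ds = 1/2 · (50) = 25.

25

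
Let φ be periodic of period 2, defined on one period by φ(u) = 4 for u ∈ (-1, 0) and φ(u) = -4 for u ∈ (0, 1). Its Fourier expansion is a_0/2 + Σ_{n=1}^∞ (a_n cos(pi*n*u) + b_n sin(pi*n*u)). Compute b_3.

b_3 = ∫_{-1}^{1} φ(u) sin(3*pi*u) du.
φ is odd and sin(3*pi*u) is odd, so the integrand is even and b_3 = 2 ∫_0^{1} φ(u) sin(3*pi*u) du.
Directly, an antiderivative of (-4) sin(3*pi*u) is 4*cos(3*pi*u)/(3*pi); evaluating from 0 to 1: ∫_{0}^{1} (-4) sin(3*pi*u) du = (-4/(3*pi)) - (4/(3*pi)) = -8/(3*pi).
Hence b_3 = 2·(-8/(3*pi)) = -16/(3*pi).

-16/(3*pi)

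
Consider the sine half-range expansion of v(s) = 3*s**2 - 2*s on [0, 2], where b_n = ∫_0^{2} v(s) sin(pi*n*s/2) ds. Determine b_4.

-4/pi

b_4 = ∫_0^{2} (3*s**2 - 2*s) sin(2*pi*s) ds.
Integrating by parts twice (tabular method), an antiderivative of (3*s**2 - 2*s) sin(2*pi*s) is -3*s**2*cos(2*pi*s)/(2*pi) + 3*s*sin(2*pi*s)/(2*pi**2) + s*cos(2*pi*s)/pi - sin(2*pi*s)/(2*pi**2) + 3*cos(2*pi*s)/(4*pi**3); evaluating from 0 to 2: ∫_{0}^{2} (3*s**2 - 2*s) sin(2*pi*s) ds = (-4/pi + 3/(4*pi**3)) - (3/(4*pi**3)) = -4/pi.
Hence b_4 = -4/pi.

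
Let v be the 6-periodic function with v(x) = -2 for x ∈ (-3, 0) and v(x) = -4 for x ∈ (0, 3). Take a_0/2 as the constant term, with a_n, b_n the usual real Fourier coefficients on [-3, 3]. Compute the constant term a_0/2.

-3

a_0 = 1/3 ∫_{-3}^{3} v(x) dx = 1/3 · (-18) = -6.
So the constant term a_0/2 = -3.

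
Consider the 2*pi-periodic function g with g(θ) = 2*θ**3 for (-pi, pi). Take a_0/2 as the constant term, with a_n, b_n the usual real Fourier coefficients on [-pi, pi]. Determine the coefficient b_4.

b_4 = 1/pi ∫_{-pi}^{pi} g(θ) sin(4*θ) dθ.
g is odd and sin(4*θ) is odd, so the integrand is even and b_4 = 2/pi ∫_0^{pi} g(θ) sin(4*θ) dθ.
Integrating by parts three times (tabular method), an antiderivative of (2*θ**3) sin(4*θ) is -θ**3*cos(4*θ)/2 + 3*θ**2*sin(4*θ)/8 + 3*θ*cos(4*θ)/16 - 3*sin(4*θ)/64; evaluating from 0 to pi: ∫_{0}^{pi} (2*θ**3) sin(4*θ) dθ = (pi*(3 - 8*pi**2)/16) - (0) = pi*(3 - 8*pi**2)/16.
Hence b_4 = (2/pi)·(pi*(3 - 8*pi**2)/16) = 3/8 - pi**2.

3/8 - pi**2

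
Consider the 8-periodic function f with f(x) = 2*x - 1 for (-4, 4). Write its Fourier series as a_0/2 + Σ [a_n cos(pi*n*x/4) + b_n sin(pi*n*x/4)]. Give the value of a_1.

a_1 = 1/4 ∫_{-4}^{4} f(x) cos(pi*x/4) dx.
Integrating by parts (boundary term plus one more integral), an antiderivative of (2*x - 1) cos(pi*x/4) is 8*x*sin(pi*x/4)/pi - 4*sin(pi*x/4)/pi + 32*cos(pi*x/4)/pi**2; evaluating from -4 to 4: ∫_{-4}^{4} (2*x - 1) cos(pi*x/4) dx = (-32/pi**2) - (-32/pi**2) = 0.
Hence a_1 = (1/4)·(0) = 0.

0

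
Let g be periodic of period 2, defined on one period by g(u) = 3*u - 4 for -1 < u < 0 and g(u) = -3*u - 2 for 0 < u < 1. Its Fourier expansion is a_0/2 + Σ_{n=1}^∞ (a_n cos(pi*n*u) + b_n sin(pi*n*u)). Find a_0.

a_0 = ∫_{-1}^{1} g(u) du = -9.

-9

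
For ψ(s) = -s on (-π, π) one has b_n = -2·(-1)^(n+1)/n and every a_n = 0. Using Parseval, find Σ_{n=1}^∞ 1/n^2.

pi**2/6

Parseval: Σ b_n^2 = (1/π) ∫_{-π}^{π} ψ(s)^2 ds = 2*pi**2/3.
Σ b_n^2 = Σ 4/n^2, so Σ 1/n^2 = (2*pi**2/3)/4 = pi**2/6.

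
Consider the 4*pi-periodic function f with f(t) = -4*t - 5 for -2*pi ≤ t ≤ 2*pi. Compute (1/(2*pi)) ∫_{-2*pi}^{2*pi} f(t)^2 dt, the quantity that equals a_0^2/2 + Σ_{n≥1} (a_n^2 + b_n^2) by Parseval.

50 + 128*pi**2/3

(1/(2*pi)) ∫_{-2*pi}^{2*pi} f(t)^2 dt = (1/(2*pi)) · (100*pi + 256*pi**3/3) = 50 + 128*pi**2/3.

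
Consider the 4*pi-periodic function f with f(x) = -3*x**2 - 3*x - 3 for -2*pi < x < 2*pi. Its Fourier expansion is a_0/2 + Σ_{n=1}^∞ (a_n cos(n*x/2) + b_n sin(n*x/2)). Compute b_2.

6

b_2 = (1/(2*pi)) ∫_{-2*pi}^{2*pi} f(x) sin(x) dx.
Integrating by parts twice (tabular method), an antiderivative of (-3*x**2 - 3*x - 3) sin(x) is 3*x**2*cos(x) - 6*x*sin(x) + 3*x*cos(x) - 3*sin(x) - 3*cos(x); evaluating from -2*pi to 2*pi: ∫_{-2*pi}^{2*pi} (-3*x**2 - 3*x - 3) sin(x) dx = (-3 + 6*pi + 12*pi**2) - (-6*pi - 3 + 12*pi**2) = 12*pi.
Hence b_2 = (1/(2*pi))·(12*pi) = 6.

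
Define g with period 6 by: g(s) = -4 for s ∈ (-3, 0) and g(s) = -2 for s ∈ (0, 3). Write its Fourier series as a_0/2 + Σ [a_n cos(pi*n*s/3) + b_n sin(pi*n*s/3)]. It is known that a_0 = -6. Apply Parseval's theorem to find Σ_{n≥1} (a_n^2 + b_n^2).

Parseval: a_0^2/2 + Σ_{n≥1} (a_n^2+b_n^2) = 1/3 ∫_{-3}^{3} g(s)^2 ds = 20.
Subtract a_0^2/2 = 18: Σ (a_n^2+b_n^2) = 2.

2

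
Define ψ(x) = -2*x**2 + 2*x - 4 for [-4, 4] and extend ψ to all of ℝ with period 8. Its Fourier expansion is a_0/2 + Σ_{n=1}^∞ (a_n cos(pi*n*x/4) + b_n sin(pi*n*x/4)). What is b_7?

b_7 = 1/4 ∫_{-4}^{4} ψ(x) sin(7*pi*x/4) dx.
Integrating by parts twice (tabular method), an antiderivative of (-2*x**2 + 2*x - 4) sin(7*pi*x/4) is 8*x**2*cos(7*pi*x/4)/(7*pi) - 64*x*sin(7*pi*x/4)/(49*pi**2) - 8*x*cos(7*pi*x/4)/(7*pi) + 32*sin(7*pi*x/4)/(49*pi**2) - 256*cos(7*pi*x/4)/(343*pi**3) + 16*cos(7*pi*x/4)/(7*pi); evaluating from -4 to 4: ∫_{-4}^{4} (-2*x**2 + 2*x - 4) sin(7*pi*x/4) dx = (-16/pi + 256/(343*pi**3)) - (16*(16 - 539*pi**2)/(343*pi**3)) = 64/(7*pi).
Hence b_7 = (1/4)·(64/(7*pi)) = 16/(7*pi).

16/(7*pi)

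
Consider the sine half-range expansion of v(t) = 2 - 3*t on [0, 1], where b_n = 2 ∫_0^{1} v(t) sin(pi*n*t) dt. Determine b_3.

b_3 = 2 ∫_0^{1} (2 - 3*t) sin(3*pi*t) dt.
Integrating by parts (boundary term plus one more integral), an antiderivative of (2 - 3*t) sin(3*pi*t) is t*cos(3*pi*t)/pi - sin(3*pi*t)/(3*pi**2) - 2*cos(3*pi*t)/(3*pi); evaluating from 0 to 1: ∫_{0}^{1} (2 - 3*t) sin(3*pi*t) dt = (-1/(3*pi)) - (-2/(3*pi)) = 1/(3*pi).
Hence b_3 = 2·(1/(3*pi)) = 2/(3*pi).

2/(3*pi)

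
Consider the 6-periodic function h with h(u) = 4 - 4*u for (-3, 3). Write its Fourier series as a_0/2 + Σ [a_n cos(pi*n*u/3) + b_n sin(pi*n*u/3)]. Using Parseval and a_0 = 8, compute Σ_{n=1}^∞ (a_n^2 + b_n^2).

Parseval: a_0^2/2 + Σ_{n≥1} (a_n^2+b_n^2) = 1/3 ∫_{-3}^{3} h(u)^2 du = 128.
Subtract a_0^2/2 = 32: Σ (a_n^2+b_n^2) = 96.

96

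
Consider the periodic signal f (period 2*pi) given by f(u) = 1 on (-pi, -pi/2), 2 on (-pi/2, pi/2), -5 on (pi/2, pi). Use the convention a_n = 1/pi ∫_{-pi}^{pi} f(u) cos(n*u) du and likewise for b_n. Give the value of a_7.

-8/(7*pi)

a_7 = 1/pi ∫_{-pi}^{pi} f(u) cos(7*u) du.
Split the integral at the breakpoints.
Directly, an antiderivative of (1) cos(7*u) is sin(7*u)/7; evaluating from -pi to -pi/2: ∫_{-pi}^{-pi/2} (1) cos(7*u) du = (1/7) - (0) = 1/7.
Directly, an antiderivative of (2) cos(7*u) is 2*sin(7*u)/7; evaluating from -pi/2 to pi/2: ∫_{-pi/2}^{pi/2} (2) cos(7*u) du = (-2/7) - (2/7) = -4/7.
Directly, an antiderivative of (-5) cos(7*u) is -5*sin(7*u)/7; evaluating from pi/2 to pi: ∫_{pi/2}^{pi} (-5) cos(7*u) du = (0) - (5/7) = -5/7.
Summing the pieces and multiplying by (1/pi) gives a_7 = -8/(7*pi).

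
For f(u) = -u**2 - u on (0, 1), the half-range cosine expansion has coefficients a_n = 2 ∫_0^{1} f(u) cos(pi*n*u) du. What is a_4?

-1/(4*pi**2)

a_4 = 2 ∫_0^{1} (-u**2 - u) cos(4*pi*u) du.
Integrating by parts twice (tabular method), an antiderivative of (-u**2 - u) cos(4*pi*u) is -u**2*sin(4*pi*u)/(4*pi) - u*sin(4*pi*u)/(4*pi) - u*cos(4*pi*u)/(8*pi**2) + sin(4*pi*u)/(32*pi**3) - cos(4*pi*u)/(16*pi**2); evaluating from 0 to 1: ∫_{0}^{1} (-u**2 - u) cos(4*pi*u) du = (-3/(16*pi**2)) - (-1/(16*pi**2)) = -1/(8*pi**2).
Hence a_4 = 2·(-1/(8*pi**2)) = -1/(4*pi**2).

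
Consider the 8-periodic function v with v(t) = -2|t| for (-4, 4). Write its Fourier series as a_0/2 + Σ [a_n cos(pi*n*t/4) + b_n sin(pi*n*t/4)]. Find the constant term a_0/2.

a_0 = 1/4 ∫_{-4}^{4} v(t) dt = 1/4 · (-32) = -8.
So the constant term a_0/2 = -4.

-4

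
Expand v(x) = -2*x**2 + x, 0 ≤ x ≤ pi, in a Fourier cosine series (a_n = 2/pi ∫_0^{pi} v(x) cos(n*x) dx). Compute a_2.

a_2 = 2/pi ∫_0^{pi} (-2*x**2 + x) cos(2*x) dx.
Integrating by parts twice (tabular method), an antiderivative of (-2*x**2 + x) cos(2*x) is -x**2*sin(2*x) + x*sin(2*x)/2 - x*cos(2*x) + sin(2*x)/2 + cos(2*x)/4; evaluating from 0 to pi: ∫_{0}^{pi} (-2*x**2 + x) cos(2*x) dx = (1/4 - pi) - (1/4) = -pi.
Hence a_2 = (2/pi)·(-pi) = -2.

-2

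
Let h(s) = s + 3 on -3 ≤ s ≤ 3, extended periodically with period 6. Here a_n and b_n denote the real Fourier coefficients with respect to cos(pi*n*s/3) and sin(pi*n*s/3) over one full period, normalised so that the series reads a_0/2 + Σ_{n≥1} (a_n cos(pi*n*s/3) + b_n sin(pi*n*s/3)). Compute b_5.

6/(5*pi)

b_5 = 1/3 ∫_{-3}^{3} h(s) sin(5*pi*s/3) ds.
Integrating by parts (boundary term plus one more integral), an antiderivative of (s + 3) sin(5*pi*s/3) is -3*s*cos(5*pi*s/3)/(5*pi) + 9*sin(5*pi*s/3)/(25*pi**2) - 9*cos(5*pi*s/3)/(5*pi); evaluating from -3 to 3: ∫_{-3}^{3} (s + 3) sin(5*pi*s/3) ds = (18/(5*pi)) - (0) = 18/(5*pi).
Hence b_5 = (1/3)·(18/(5*pi)) = 6/(5*pi).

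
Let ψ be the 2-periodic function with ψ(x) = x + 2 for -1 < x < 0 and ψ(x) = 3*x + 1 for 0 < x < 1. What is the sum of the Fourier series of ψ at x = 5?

x = 5 differs from x = 1 by 2 full period(s), and the series is 2-periodic.
At x = 1 the one-sided limits are ψ(1^-) = 4 and ψ(1^+) = 1.
By Dirichlet's theorem the series converges to their average, [(4) + (1)]/2 = 5/2.

5/2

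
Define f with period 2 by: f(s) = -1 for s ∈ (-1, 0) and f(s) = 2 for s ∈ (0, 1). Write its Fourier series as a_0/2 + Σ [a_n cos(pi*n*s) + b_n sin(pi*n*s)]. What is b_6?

0

b_6 = ∫_{-1}^{1} f(s) sin(6*pi*s) ds.
Split the integral at the breakpoints.
Directly, an antiderivative of (-1) sin(6*pi*s) is cos(6*pi*s)/(6*pi); evaluating from -1 to 0: ∫_{-1}^{0} (-1) sin(6*pi*s) ds = (1/(6*pi)) - (1/(6*pi)) = 0.
Directly, an antiderivative of (2) sin(6*pi*s) is -cos(6*pi*s)/(3*pi); evaluating from 0 to 1: ∫_{0}^{1} (2) sin(6*pi*s) ds = (-1/(3*pi)) - (-1/(3*pi)) = 0.
Summing the pieces gives b_6 = 0.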